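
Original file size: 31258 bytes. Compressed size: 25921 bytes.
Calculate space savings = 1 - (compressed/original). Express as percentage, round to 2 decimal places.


ratio = compressed/original = 25921/31258 = 0.82926
savings = 1 - ratio = 1 - 0.82926 = 0.17074
as a percentage: 0.17074 * 100 = 17.07%

Space savings = 1 - 25921/31258 = 17.07%


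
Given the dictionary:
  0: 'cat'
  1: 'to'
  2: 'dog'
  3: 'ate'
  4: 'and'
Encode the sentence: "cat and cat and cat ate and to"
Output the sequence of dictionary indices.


Look up each word in the dictionary:
  'cat' -> 0
  'and' -> 4
  'cat' -> 0
  'and' -> 4
  'cat' -> 0
  'ate' -> 3
  'and' -> 4
  'to' -> 1

Encoded: [0, 4, 0, 4, 0, 3, 4, 1]


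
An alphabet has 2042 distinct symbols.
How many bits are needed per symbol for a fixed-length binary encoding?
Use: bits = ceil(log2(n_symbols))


log2(2042) = 10.9958
Bracket: 2^10 = 1024 < 2042 <= 2^11 = 2048
So ceil(log2(2042)) = 11

bits = ceil(log2(2042)) = ceil(10.9958) = 11 bits


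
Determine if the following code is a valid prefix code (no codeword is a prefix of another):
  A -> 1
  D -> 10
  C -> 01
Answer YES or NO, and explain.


Checking each pair (does one codeword prefix another?):
  A='1' vs D='10': prefix -- VIOLATION

NO -- this is NOT a valid prefix code. A (1) is a prefix of D (10).


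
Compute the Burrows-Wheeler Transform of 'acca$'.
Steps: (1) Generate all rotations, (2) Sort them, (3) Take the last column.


Rotations (sorted):
  0: $acca -> last char: a
  1: a$acc -> last char: c
  2: acca$ -> last char: $
  3: ca$ac -> last char: c
  4: cca$a -> last char: a


BWT = ac$ca


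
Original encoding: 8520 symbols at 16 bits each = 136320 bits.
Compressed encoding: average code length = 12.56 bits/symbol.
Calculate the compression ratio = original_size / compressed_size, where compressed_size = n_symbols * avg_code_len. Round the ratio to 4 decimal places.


original_size = n_symbols * orig_bits = 8520 * 16 = 136320 bits
compressed_size = n_symbols * avg_code_len = 8520 * 12.56 = 107011.2 bits
ratio = original_size / compressed_size = 136320 / 107011.2 = 1.2739

Compression ratio = 1.2739


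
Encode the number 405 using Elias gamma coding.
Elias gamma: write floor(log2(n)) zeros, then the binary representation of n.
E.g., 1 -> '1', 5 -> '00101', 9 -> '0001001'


num_bits = floor(log2(405)) + 1 = 9
leading_zeros = num_bits - 1 = 8
binary(405) = 110010101

Elias gamma(405) = '00000000' + '110010101' = 00000000110010101 (17 bits)


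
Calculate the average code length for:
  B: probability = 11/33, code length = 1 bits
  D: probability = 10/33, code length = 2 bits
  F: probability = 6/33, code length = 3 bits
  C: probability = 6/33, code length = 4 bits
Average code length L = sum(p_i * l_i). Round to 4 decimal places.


Weighted contributions p_i * l_i:
  B: (11/33) * 1 = 11/33
  D: (10/33) * 2 = 20/33
  F: (6/33) * 3 = 18/33
  C: (6/33) * 4 = 24/33
Sum = (11 + 20 + 18 + 24)/33 = 73/33

L = 73/33 = 2.2121 bits/symbol


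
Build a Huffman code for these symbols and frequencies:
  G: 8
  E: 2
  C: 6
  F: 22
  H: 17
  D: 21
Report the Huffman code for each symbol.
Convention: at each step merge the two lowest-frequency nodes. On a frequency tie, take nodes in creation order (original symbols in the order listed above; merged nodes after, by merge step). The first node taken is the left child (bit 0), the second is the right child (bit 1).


Huffman tree construction:
Step 1: Merge E(2) + C(6) = 8
Step 2: Merge G(8) + (E+C)(8) = 16
Step 3: Merge (G+(E+C))(16) + H(17) = 33
Step 4: Merge D(21) + F(22) = 43
Step 5: Merge ((G+(E+C))+H)(33) + (D+F)(43) = 76
Read each symbol's code off the tree from the root (left child = 0, right child = 1).

Codes:
  G: 000 (length 3)
  E: 0010 (length 4)
  C: 0011 (length 4)
  F: 11 (length 2)
  H: 01 (length 2)
  D: 10 (length 2)
Average code length: 176/76 = 2.3158 bits/symbol


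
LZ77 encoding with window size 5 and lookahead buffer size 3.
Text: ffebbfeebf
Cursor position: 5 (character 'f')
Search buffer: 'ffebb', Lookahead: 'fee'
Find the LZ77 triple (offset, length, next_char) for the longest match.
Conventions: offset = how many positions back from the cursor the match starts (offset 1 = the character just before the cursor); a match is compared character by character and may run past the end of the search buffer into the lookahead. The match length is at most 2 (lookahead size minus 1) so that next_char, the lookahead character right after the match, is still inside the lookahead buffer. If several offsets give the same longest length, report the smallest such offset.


Try each offset into the search buffer:
  offset=1 (pos 4, char 'b'): match length 0
  offset=2 (pos 3, char 'b'): match length 0
  offset=3 (pos 2, char 'e'): match length 0
  offset=4 (pos 1, char 'f'): match length 2
  offset=5 (pos 0, char 'f'): match length 1
Longest match has length 2 at offset 4.
next_char = character at position 5 + 2 = 7 -> 'e'

Best match: offset=4, length=2 (matching 'fe' starting at position 1)
LZ77 triple: (4, 2, 'e')


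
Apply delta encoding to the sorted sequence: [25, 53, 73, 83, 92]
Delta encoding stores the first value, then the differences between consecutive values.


First value: 25
Deltas:
  53 - 25 = 28
  73 - 53 = 20
  83 - 73 = 10
  92 - 83 = 9


Delta encoded: [25, 28, 20, 10, 9]


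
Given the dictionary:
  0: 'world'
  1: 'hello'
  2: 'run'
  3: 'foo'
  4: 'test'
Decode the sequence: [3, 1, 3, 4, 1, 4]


Look up each index in the dictionary:
  3 -> 'foo'
  1 -> 'hello'
  3 -> 'foo'
  4 -> 'test'
  1 -> 'hello'
  4 -> 'test'

Decoded: "foo hello foo test hello test"


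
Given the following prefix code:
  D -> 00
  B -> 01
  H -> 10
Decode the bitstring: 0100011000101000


Decoding step by step:
Bits 01 -> B
Bits 00 -> D
Bits 01 -> B
Bits 10 -> H
Bits 00 -> D
Bits 10 -> H
Bits 10 -> H
Bits 00 -> D


Decoded message: BDBHDHHD


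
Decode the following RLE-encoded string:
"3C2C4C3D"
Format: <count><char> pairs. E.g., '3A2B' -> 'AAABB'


Expanding each <count><char> pair:
  3C -> 'CCC'
  2C -> 'CC'
  4C -> 'CCCC'
  3D -> 'DDD'

Decoded = CCCCCCCCCDDD


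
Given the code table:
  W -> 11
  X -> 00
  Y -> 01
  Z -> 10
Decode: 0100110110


Decoding:
01 -> Y
00 -> X
11 -> W
01 -> Y
10 -> Z


Result: YXWYZ


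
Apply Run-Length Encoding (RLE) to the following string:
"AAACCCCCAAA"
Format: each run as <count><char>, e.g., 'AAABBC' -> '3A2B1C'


Scanning runs left to right:
  i=0: run of 'A' x 3 -> '3A'
  i=3: run of 'C' x 5 -> '5C'
  i=8: run of 'A' x 3 -> '3A'

RLE = 3A5C3A


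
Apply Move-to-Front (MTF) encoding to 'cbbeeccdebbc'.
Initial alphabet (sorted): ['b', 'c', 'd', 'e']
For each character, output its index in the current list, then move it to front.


MTF encoding:
'c': index 1 in ['b', 'c', 'd', 'e'] -> ['c', 'b', 'd', 'e']
'b': index 1 in ['c', 'b', 'd', 'e'] -> ['b', 'c', 'd', 'e']
'b': index 0 in ['b', 'c', 'd', 'e'] -> ['b', 'c', 'd', 'e']
'e': index 3 in ['b', 'c', 'd', 'e'] -> ['e', 'b', 'c', 'd']
'e': index 0 in ['e', 'b', 'c', 'd'] -> ['e', 'b', 'c', 'd']
'c': index 2 in ['e', 'b', 'c', 'd'] -> ['c', 'e', 'b', 'd']
'c': index 0 in ['c', 'e', 'b', 'd'] -> ['c', 'e', 'b', 'd']
'd': index 3 in ['c', 'e', 'b', 'd'] -> ['d', 'c', 'e', 'b']
'e': index 2 in ['d', 'c', 'e', 'b'] -> ['e', 'd', 'c', 'b']
'b': index 3 in ['e', 'd', 'c', 'b'] -> ['b', 'e', 'd', 'c']
'b': index 0 in ['b', 'e', 'd', 'c'] -> ['b', 'e', 'd', 'c']
'c': index 3 in ['b', 'e', 'd', 'c'] -> ['c', 'b', 'e', 'd']


Output: [1, 1, 0, 3, 0, 2, 0, 3, 2, 3, 0, 3]


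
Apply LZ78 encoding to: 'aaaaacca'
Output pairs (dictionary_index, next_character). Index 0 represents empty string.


LZ78 encoding steps:
Dictionary: {0: ''}
Step 1: w='' (idx 0), next='a' -> output (0, 'a'), add 'a' as idx 1
Step 2: w='a' (idx 1), next='a' -> output (1, 'a'), add 'aa' as idx 2
Step 3: w='aa' (idx 2), next='c' -> output (2, 'c'), add 'aac' as idx 3
Step 4: w='' (idx 0), next='c' -> output (0, 'c'), add 'c' as idx 4
Step 5: w='a' (idx 1), end of input -> output (1, '')


Encoded: [(0, 'a'), (1, 'a'), (2, 'c'), (0, 'c'), (1, '')]


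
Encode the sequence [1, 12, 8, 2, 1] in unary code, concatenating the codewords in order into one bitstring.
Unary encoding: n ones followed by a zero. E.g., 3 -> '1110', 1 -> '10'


Encode each number as n ones followed by a terminating 0:
  1 -> 10 (2 bits)
  12 -> 1111111111110 (13 bits)
  8 -> 111111110 (9 bits)
  2 -> 110 (3 bits)
  1 -> 10 (2 bits)
Total length = 2 + 13 + 9 + 3 + 2 = 29 bits.

Unary([1, 12, 8, 2, 1]) = 10111111111111011111111011010 (29 bits)


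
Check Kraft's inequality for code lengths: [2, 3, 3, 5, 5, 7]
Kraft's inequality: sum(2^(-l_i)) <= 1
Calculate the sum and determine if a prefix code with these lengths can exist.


Sum = 2^(-2) + 2^(-3) + 2^(-3) + 2^(-5) + 2^(-5) + 2^(-7)
    = 0.25 + 0.125 + 0.125 + 0.03125 + 0.03125 + 0.0078125
    = 73/128 = 0.5703125
Since 0.5703125 <= 1, Kraft's inequality IS satisfied.
A prefix code with these lengths CAN exist.

Kraft sum = 0.5703125. Satisfied.


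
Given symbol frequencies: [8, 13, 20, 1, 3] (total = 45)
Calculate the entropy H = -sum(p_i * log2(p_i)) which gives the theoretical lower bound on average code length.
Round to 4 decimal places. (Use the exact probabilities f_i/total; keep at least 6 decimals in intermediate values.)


Per-symbol terms -p_i * log2(p_i) with p_i = f_i/45:
  p = 8/45 = 0.177778: log2(p) = -2.491853, -p*log2(p) = 0.442996
  p = 13/45 = 0.288889: log2(p) = -1.791413, -p*log2(p) = 0.517519
  p = 20/45 = 0.444444: log2(p) = -1.169925, -p*log2(p) = 0.519967
  p = 1/45 = 0.022222: log2(p) = -5.491853, -p*log2(p) = 0.122041
  p = 3/45 = 0.066667: log2(p) = -3.906891, -p*log2(p) = 0.260459
H = 0.442996 + 0.517519 + 0.519967 + 0.122041 + 0.260459 = 1.862982

H = 1.863 bits/symbol


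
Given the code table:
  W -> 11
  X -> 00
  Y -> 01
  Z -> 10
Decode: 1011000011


Decoding:
10 -> Z
11 -> W
00 -> X
00 -> X
11 -> W


Result: ZWXXW


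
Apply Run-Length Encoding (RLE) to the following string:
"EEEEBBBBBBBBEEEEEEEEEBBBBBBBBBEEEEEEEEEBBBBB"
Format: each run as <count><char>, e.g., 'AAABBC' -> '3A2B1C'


Scanning runs left to right:
  i=0: run of 'E' x 4 -> '4E'
  i=4: run of 'B' x 8 -> '8B'
  i=12: run of 'E' x 9 -> '9E'
  i=21: run of 'B' x 9 -> '9B'
  i=30: run of 'E' x 9 -> '9E'
  i=39: run of 'B' x 5 -> '5B'

RLE = 4E8B9E9B9E5B


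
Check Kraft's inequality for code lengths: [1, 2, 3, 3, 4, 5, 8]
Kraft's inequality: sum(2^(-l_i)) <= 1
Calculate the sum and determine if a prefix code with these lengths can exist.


Sum = 2^(-1) + 2^(-2) + 2^(-3) + 2^(-3) + 2^(-4) + 2^(-5) + 2^(-8)
    = 0.5 + 0.25 + 0.125 + 0.125 + 0.0625 + 0.03125 + 0.00390625
    = 281/256 = 1.09765625
Since 1.09765625 > 1, Kraft's inequality is NOT satisfied.
A prefix code with these lengths CANNOT exist.

Kraft sum = 1.09765625. Not satisfied.


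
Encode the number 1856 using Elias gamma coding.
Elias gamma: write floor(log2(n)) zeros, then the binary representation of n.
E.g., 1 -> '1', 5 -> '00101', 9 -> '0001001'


num_bits = floor(log2(1856)) + 1 = 11
leading_zeros = num_bits - 1 = 10
binary(1856) = 11101000000

Elias gamma(1856) = '0000000000' + '11101000000' = 000000000011101000000 (21 bits)


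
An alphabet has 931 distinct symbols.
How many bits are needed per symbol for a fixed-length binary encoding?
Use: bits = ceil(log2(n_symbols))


log2(931) = 9.8626
Bracket: 2^9 = 512 < 931 <= 2^10 = 1024
So ceil(log2(931)) = 10

bits = ceil(log2(931)) = ceil(9.8626) = 10 bits


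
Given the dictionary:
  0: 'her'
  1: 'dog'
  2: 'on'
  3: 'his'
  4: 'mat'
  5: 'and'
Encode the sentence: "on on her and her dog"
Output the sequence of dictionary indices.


Look up each word in the dictionary:
  'on' -> 2
  'on' -> 2
  'her' -> 0
  'and' -> 5
  'her' -> 0
  'dog' -> 1

Encoded: [2, 2, 0, 5, 0, 1]


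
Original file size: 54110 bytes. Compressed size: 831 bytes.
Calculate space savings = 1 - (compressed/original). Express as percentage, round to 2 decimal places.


ratio = compressed/original = 831/54110 = 0.015358
savings = 1 - ratio = 1 - 0.015358 = 0.984642
as a percentage: 0.984642 * 100 = 98.46%

Space savings = 1 - 831/54110 = 98.46%


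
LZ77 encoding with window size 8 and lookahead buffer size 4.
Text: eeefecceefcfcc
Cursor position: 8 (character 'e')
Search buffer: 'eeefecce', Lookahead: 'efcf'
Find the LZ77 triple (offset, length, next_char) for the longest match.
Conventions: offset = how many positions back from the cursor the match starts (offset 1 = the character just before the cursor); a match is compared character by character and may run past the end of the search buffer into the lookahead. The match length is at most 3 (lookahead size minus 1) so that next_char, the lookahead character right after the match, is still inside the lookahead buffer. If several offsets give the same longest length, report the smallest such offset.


Try each offset into the search buffer:
  offset=1 (pos 7, char 'e'): match length 1
  offset=2 (pos 6, char 'c'): match length 0
  offset=3 (pos 5, char 'c'): match length 0
  offset=4 (pos 4, char 'e'): match length 1
  offset=5 (pos 3, char 'f'): match length 0
  offset=6 (pos 2, char 'e'): match length 2
  offset=7 (pos 1, char 'e'): match length 1
  offset=8 (pos 0, char 'e'): match length 1
Longest match has length 2 at offset 6.
next_char = character at position 8 + 2 = 10 -> 'c'

Best match: offset=6, length=2 (matching 'ef' starting at position 2)
LZ77 triple: (6, 2, 'c')


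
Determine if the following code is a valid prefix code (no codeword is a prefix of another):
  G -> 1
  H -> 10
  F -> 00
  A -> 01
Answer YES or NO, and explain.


Checking each pair (does one codeword prefix another?):
  G='1' vs H='10': prefix -- VIOLATION

NO -- this is NOT a valid prefix code. G (1) is a prefix of H (10).


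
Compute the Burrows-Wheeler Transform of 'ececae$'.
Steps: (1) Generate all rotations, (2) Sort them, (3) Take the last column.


Rotations (sorted):
  0: $ececae -> last char: e
  1: ae$ecec -> last char: c
  2: cae$ece -> last char: e
  3: cecae$e -> last char: e
  4: e$ececa -> last char: a
  5: ecae$ec -> last char: c
  6: ececae$ -> last char: $


BWT = eceeac$


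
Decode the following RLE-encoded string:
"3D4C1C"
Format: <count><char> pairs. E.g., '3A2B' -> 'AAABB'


Expanding each <count><char> pair:
  3D -> 'DDD'
  4C -> 'CCCC'
  1C -> 'C'

Decoded = DDDCCCCC


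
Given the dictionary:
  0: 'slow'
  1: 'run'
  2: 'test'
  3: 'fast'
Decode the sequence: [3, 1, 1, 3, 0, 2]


Look up each index in the dictionary:
  3 -> 'fast'
  1 -> 'run'
  1 -> 'run'
  3 -> 'fast'
  0 -> 'slow'
  2 -> 'test'

Decoded: "fast run run fast slow test"


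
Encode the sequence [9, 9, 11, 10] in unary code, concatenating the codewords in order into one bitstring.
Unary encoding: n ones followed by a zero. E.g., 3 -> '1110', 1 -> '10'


Encode each number as n ones followed by a terminating 0:
  9 -> 1111111110 (10 bits)
  9 -> 1111111110 (10 bits)
  11 -> 111111111110 (12 bits)
  10 -> 11111111110 (11 bits)
Total length = 10 + 10 + 12 + 11 = 43 bits.

Unary([9, 9, 11, 10]) = 1111111110111111111011111111111011111111110 (43 bits)


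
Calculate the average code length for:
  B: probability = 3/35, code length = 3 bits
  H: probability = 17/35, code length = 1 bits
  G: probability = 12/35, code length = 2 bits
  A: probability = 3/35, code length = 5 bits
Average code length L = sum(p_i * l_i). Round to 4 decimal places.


Weighted contributions p_i * l_i:
  B: (3/35) * 3 = 9/35
  H: (17/35) * 1 = 17/35
  G: (12/35) * 2 = 24/35
  A: (3/35) * 5 = 15/35
Sum = (9 + 17 + 24 + 15)/35 = 65/35

L = 65/35 = 1.8571 bits/symbol


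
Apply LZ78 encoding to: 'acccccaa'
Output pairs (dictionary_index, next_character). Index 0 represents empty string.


LZ78 encoding steps:
Dictionary: {0: ''}
Step 1: w='' (idx 0), next='a' -> output (0, 'a'), add 'a' as idx 1
Step 2: w='' (idx 0), next='c' -> output (0, 'c'), add 'c' as idx 2
Step 3: w='c' (idx 2), next='c' -> output (2, 'c'), add 'cc' as idx 3
Step 4: w='cc' (idx 3), next='a' -> output (3, 'a'), add 'cca' as idx 4
Step 5: w='a' (idx 1), end of input -> output (1, '')


Encoded: [(0, 'a'), (0, 'c'), (2, 'c'), (3, 'a'), (1, '')]


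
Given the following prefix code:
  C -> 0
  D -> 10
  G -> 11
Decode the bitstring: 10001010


Decoding step by step:
Bits 10 -> D
Bits 0 -> C
Bits 0 -> C
Bits 10 -> D
Bits 10 -> D


Decoded message: DCCDD


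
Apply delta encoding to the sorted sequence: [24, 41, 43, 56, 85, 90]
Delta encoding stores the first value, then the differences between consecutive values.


First value: 24
Deltas:
  41 - 24 = 17
  43 - 41 = 2
  56 - 43 = 13
  85 - 56 = 29
  90 - 85 = 5


Delta encoded: [24, 17, 2, 13, 29, 5]


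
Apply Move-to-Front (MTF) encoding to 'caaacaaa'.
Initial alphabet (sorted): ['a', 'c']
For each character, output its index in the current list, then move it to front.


MTF encoding:
'c': index 1 in ['a', 'c'] -> ['c', 'a']
'a': index 1 in ['c', 'a'] -> ['a', 'c']
'a': index 0 in ['a', 'c'] -> ['a', 'c']
'a': index 0 in ['a', 'c'] -> ['a', 'c']
'c': index 1 in ['a', 'c'] -> ['c', 'a']
'a': index 1 in ['c', 'a'] -> ['a', 'c']
'a': index 0 in ['a', 'c'] -> ['a', 'c']
'a': index 0 in ['a', 'c'] -> ['a', 'c']


Output: [1, 1, 0, 0, 1, 1, 0, 0]


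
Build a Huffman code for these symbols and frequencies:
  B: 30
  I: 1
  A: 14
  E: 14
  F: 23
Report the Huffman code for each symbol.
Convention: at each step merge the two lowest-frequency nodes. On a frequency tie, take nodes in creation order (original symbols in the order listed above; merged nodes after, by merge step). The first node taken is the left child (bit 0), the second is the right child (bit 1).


Huffman tree construction:
Step 1: Merge I(1) + A(14) = 15
Step 2: Merge E(14) + (I+A)(15) = 29
Step 3: Merge F(23) + (E+(I+A))(29) = 52
Step 4: Merge B(30) + (F+(E+(I+A)))(52) = 82
Read each symbol's code off the tree from the root (left child = 0, right child = 1).

Codes:
  B: 0 (length 1)
  I: 1110 (length 4)
  A: 1111 (length 4)
  E: 110 (length 3)
  F: 10 (length 2)
Average code length: 178/82 = 2.1707 bits/symbol


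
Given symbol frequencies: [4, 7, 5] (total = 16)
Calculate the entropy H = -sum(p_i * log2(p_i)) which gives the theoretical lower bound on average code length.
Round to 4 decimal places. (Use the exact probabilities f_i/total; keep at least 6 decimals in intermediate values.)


Per-symbol terms -p_i * log2(p_i) with p_i = f_i/16:
  p = 4/16 = 0.250000: log2(p) = -2.000000, -p*log2(p) = 0.500000
  p = 7/16 = 0.437500: log2(p) = -1.192645, -p*log2(p) = 0.521782
  p = 5/16 = 0.312500: log2(p) = -1.678072, -p*log2(p) = 0.524397
H = 0.500000 + 0.521782 + 0.524397 = 1.546179

H = 1.5462 bits/symbol


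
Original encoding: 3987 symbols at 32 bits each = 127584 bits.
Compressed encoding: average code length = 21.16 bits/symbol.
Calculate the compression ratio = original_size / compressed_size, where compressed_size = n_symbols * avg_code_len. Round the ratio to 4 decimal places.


original_size = n_symbols * orig_bits = 3987 * 32 = 127584 bits
compressed_size = n_symbols * avg_code_len = 3987 * 21.16 = 84364.92 bits
ratio = original_size / compressed_size = 127584 / 84364.92 = 1.5123

Compression ratio = 1.5123


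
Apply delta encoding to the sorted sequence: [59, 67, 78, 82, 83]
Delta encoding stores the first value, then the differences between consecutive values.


First value: 59
Deltas:
  67 - 59 = 8
  78 - 67 = 11
  82 - 78 = 4
  83 - 82 = 1


Delta encoded: [59, 8, 11, 4, 1]


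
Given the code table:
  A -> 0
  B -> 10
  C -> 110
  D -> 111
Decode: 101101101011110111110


Decoding:
10 -> B
110 -> C
110 -> C
10 -> B
111 -> D
10 -> B
111 -> D
110 -> C


Result: BCCBDBDC


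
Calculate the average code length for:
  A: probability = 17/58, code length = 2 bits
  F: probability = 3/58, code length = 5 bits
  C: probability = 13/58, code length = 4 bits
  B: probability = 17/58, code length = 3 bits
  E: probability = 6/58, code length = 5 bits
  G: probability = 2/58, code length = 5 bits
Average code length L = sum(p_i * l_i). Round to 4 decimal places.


Weighted contributions p_i * l_i:
  A: (17/58) * 2 = 34/58
  F: (3/58) * 5 = 15/58
  C: (13/58) * 4 = 52/58
  B: (17/58) * 3 = 51/58
  E: (6/58) * 5 = 30/58
  G: (2/58) * 5 = 10/58
Sum = (34 + 15 + 52 + 51 + 30 + 10)/58 = 192/58

L = 192/58 = 3.3103 bits/symbol


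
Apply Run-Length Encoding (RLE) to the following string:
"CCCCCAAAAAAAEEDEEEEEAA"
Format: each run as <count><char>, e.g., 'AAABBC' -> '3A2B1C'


Scanning runs left to right:
  i=0: run of 'C' x 5 -> '5C'
  i=5: run of 'A' x 7 -> '7A'
  i=12: run of 'E' x 2 -> '2E'
  i=14: run of 'D' x 1 -> '1D'
  i=15: run of 'E' x 5 -> '5E'
  i=20: run of 'A' x 2 -> '2A'

RLE = 5C7A2E1D5E2A


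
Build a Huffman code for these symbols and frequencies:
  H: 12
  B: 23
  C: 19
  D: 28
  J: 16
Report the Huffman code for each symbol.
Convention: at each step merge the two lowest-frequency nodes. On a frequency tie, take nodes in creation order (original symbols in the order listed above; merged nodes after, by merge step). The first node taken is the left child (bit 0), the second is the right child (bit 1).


Huffman tree construction:
Step 1: Merge H(12) + J(16) = 28
Step 2: Merge C(19) + B(23) = 42
Step 3: Merge D(28) + (H+J)(28) = 56
Step 4: Merge (C+B)(42) + (D+(H+J))(56) = 98
Read each symbol's code off the tree from the root (left child = 0, right child = 1).

Codes:
  H: 110 (length 3)
  B: 01 (length 2)
  C: 00 (length 2)
  D: 10 (length 2)
  J: 111 (length 3)
Average code length: 224/98 = 2.2857 bits/symbol


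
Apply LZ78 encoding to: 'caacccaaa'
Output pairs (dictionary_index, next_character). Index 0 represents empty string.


LZ78 encoding steps:
Dictionary: {0: ''}
Step 1: w='' (idx 0), next='c' -> output (0, 'c'), add 'c' as idx 1
Step 2: w='' (idx 0), next='a' -> output (0, 'a'), add 'a' as idx 2
Step 3: w='a' (idx 2), next='c' -> output (2, 'c'), add 'ac' as idx 3
Step 4: w='c' (idx 1), next='c' -> output (1, 'c'), add 'cc' as idx 4
Step 5: w='a' (idx 2), next='a' -> output (2, 'a'), add 'aa' as idx 5
Step 6: w='a' (idx 2), end of input -> output (2, '')


Encoded: [(0, 'c'), (0, 'a'), (2, 'c'), (1, 'c'), (2, 'a'), (2, '')]


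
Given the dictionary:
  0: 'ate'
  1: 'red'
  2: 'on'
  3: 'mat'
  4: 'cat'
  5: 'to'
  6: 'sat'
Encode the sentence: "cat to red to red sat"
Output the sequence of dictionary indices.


Look up each word in the dictionary:
  'cat' -> 4
  'to' -> 5
  'red' -> 1
  'to' -> 5
  'red' -> 1
  'sat' -> 6

Encoded: [4, 5, 1, 5, 1, 6]


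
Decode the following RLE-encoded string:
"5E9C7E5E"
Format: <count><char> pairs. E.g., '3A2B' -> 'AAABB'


Expanding each <count><char> pair:
  5E -> 'EEEEE'
  9C -> 'CCCCCCCCC'
  7E -> 'EEEEEEE'
  5E -> 'EEEEE'

Decoded = EEEEECCCCCCCCCEEEEEEEEEEEE


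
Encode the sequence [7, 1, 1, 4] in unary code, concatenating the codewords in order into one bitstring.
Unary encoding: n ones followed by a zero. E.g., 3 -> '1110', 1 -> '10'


Encode each number as n ones followed by a terminating 0:
  7 -> 11111110 (8 bits)
  1 -> 10 (2 bits)
  1 -> 10 (2 bits)
  4 -> 11110 (5 bits)
Total length = 8 + 2 + 2 + 5 = 17 bits.

Unary([7, 1, 1, 4]) = 11111110101011110 (17 bits)


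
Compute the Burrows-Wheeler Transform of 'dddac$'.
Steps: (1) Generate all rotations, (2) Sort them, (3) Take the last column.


Rotations (sorted):
  0: $dddac -> last char: c
  1: ac$ddd -> last char: d
  2: c$ddda -> last char: a
  3: dac$dd -> last char: d
  4: ddac$d -> last char: d
  5: dddac$ -> last char: $


BWT = cdadd$


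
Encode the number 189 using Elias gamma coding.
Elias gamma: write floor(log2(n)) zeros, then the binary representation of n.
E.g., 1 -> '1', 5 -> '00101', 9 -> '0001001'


num_bits = floor(log2(189)) + 1 = 8
leading_zeros = num_bits - 1 = 7
binary(189) = 10111101

Elias gamma(189) = '0000000' + '10111101' = 000000010111101 (15 bits)


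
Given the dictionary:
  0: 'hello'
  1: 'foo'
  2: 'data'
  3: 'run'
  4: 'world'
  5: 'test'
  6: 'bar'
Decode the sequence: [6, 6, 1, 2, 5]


Look up each index in the dictionary:
  6 -> 'bar'
  6 -> 'bar'
  1 -> 'foo'
  2 -> 'data'
  5 -> 'test'

Decoded: "bar bar foo data test"


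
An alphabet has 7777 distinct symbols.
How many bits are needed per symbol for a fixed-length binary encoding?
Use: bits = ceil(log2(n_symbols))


log2(7777) = 12.925
Bracket: 2^12 = 4096 < 7777 <= 2^13 = 8192
So ceil(log2(7777)) = 13

bits = ceil(log2(7777)) = ceil(12.925) = 13 bits


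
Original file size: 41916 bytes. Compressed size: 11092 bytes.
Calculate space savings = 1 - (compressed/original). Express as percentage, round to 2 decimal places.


ratio = compressed/original = 11092/41916 = 0.264624
savings = 1 - ratio = 1 - 0.264624 = 0.735376
as a percentage: 0.735376 * 100 = 73.54%

Space savings = 1 - 11092/41916 = 73.54%


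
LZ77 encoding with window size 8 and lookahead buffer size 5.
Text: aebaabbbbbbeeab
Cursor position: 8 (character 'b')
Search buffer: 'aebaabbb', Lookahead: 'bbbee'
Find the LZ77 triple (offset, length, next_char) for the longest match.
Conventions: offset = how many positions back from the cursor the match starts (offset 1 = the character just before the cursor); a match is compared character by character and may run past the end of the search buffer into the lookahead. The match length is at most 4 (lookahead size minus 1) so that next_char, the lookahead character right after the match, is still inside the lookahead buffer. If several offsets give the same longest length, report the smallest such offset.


Try each offset into the search buffer:
  offset=1 (pos 7, char 'b'): match length 3
  offset=2 (pos 6, char 'b'): match length 3
  offset=3 (pos 5, char 'b'): match length 3
  offset=4 (pos 4, char 'a'): match length 0
  offset=5 (pos 3, char 'a'): match length 0
  offset=6 (pos 2, char 'b'): match length 1
  offset=7 (pos 1, char 'e'): match length 0
  offset=8 (pos 0, char 'a'): match length 0
Longest match has length 3, found at offsets 1, 2, 3; take the smallest, offset 1.
next_char = character at position 8 + 3 = 11 -> 'e'

Best match: offset=1, length=3 (matching 'bbb' starting at position 7)
LZ77 triple: (1, 3, 'e')


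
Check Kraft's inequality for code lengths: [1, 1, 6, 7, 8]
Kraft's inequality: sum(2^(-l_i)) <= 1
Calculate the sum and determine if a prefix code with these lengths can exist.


Sum = 2^(-1) + 2^(-1) + 2^(-6) + 2^(-7) + 2^(-8)
    = 0.5 + 0.5 + 0.015625 + 0.0078125 + 0.00390625
    = 263/256 = 1.02734375
Since 1.02734375 > 1, Kraft's inequality is NOT satisfied.
A prefix code with these lengths CANNOT exist.

Kraft sum = 1.02734375. Not satisfied.


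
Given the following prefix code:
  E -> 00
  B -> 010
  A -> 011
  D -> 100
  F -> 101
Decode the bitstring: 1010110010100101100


Decoding step by step:
Bits 101 -> F
Bits 011 -> A
Bits 00 -> E
Bits 101 -> F
Bits 00 -> E
Bits 101 -> F
Bits 100 -> D


Decoded message: FAEFEFD


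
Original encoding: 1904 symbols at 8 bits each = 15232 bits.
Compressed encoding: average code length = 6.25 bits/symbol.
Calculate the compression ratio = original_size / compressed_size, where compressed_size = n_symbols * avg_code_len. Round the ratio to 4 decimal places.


original_size = n_symbols * orig_bits = 1904 * 8 = 15232 bits
compressed_size = n_symbols * avg_code_len = 1904 * 6.25 = 11900.0 bits
ratio = original_size / compressed_size = 15232 / 11900.0 = 1.28

Compression ratio = 1.28


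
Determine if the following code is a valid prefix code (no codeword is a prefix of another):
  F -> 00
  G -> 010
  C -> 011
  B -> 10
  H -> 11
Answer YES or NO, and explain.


Checking each pair (does one codeword prefix another?):
  F='00' vs G='010': no prefix
  F='00' vs C='011': no prefix
  F='00' vs B='10': no prefix
  F='00' vs H='11': no prefix
  G='010' vs F='00': no prefix
  G='010' vs C='011': no prefix
  G='010' vs B='10': no prefix
  G='010' vs H='11': no prefix
  C='011' vs F='00': no prefix
  C='011' vs G='010': no prefix
  C='011' vs B='10': no prefix
  C='011' vs H='11': no prefix
  B='10' vs F='00': no prefix
  B='10' vs G='010': no prefix
  B='10' vs C='011': no prefix
  B='10' vs H='11': no prefix
  H='11' vs F='00': no prefix
  H='11' vs G='010': no prefix
  H='11' vs C='011': no prefix
  H='11' vs B='10': no prefix
No violation found over all pairs.

YES -- this is a valid prefix code. No codeword is a prefix of any other codeword.


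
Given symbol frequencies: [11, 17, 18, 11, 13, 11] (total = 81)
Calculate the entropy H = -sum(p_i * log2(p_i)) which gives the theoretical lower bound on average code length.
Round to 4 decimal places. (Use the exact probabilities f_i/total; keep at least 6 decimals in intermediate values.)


Per-symbol terms -p_i * log2(p_i) with p_i = f_i/81:
  p = 11/81 = 0.135802: log2(p) = -2.880418, -p*log2(p) = 0.391168
  p = 17/81 = 0.209877: log2(p) = -2.252387, -p*log2(p) = 0.472723
  p = 18/81 = 0.222222: log2(p) = -2.169925, -p*log2(p) = 0.482206
  p = 11/81 = 0.135802: log2(p) = -2.880418, -p*log2(p) = 0.391168
  p = 13/81 = 0.160494: log2(p) = -2.639410, -p*log2(p) = 0.423609
  p = 11/81 = 0.135802: log2(p) = -2.880418, -p*log2(p) = 0.391168
H = 0.391168 + 0.472723 + 0.482206 + 0.391168 + 0.423609 + 0.391168 = 2.552042

H = 2.552 bits/symbol


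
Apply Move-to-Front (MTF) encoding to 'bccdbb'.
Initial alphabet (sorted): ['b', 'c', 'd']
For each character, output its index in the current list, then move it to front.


MTF encoding:
'b': index 0 in ['b', 'c', 'd'] -> ['b', 'c', 'd']
'c': index 1 in ['b', 'c', 'd'] -> ['c', 'b', 'd']
'c': index 0 in ['c', 'b', 'd'] -> ['c', 'b', 'd']
'd': index 2 in ['c', 'b', 'd'] -> ['d', 'c', 'b']
'b': index 2 in ['d', 'c', 'b'] -> ['b', 'd', 'c']
'b': index 0 in ['b', 'd', 'c'] -> ['b', 'd', 'c']


Output: [0, 1, 0, 2, 2, 0]


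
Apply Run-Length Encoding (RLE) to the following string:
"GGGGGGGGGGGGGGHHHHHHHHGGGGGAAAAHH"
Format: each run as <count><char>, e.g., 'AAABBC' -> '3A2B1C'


Scanning runs left to right:
  i=0: run of 'G' x 14 -> '14G'
  i=14: run of 'H' x 8 -> '8H'
  i=22: run of 'G' x 5 -> '5G'
  i=27: run of 'A' x 4 -> '4A'
  i=31: run of 'H' x 2 -> '2H'

RLE = 14G8H5G4A2H


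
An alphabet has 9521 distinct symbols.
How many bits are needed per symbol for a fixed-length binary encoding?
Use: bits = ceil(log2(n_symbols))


log2(9521) = 13.2169
Bracket: 2^13 = 8192 < 9521 <= 2^14 = 16384
So ceil(log2(9521)) = 14

bits = ceil(log2(9521)) = ceil(13.2169) = 14 bits


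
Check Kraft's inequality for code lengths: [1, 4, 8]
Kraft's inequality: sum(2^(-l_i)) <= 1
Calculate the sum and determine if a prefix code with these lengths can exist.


Sum = 2^(-1) + 2^(-4) + 2^(-8)
    = 0.5 + 0.0625 + 0.00390625
    = 145/256 = 0.56640625
Since 0.56640625 <= 1, Kraft's inequality IS satisfied.
A prefix code with these lengths CAN exist.

Kraft sum = 0.56640625. Satisfied.


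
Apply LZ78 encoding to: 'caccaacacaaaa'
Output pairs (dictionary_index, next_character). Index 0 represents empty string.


LZ78 encoding steps:
Dictionary: {0: ''}
Step 1: w='' (idx 0), next='c' -> output (0, 'c'), add 'c' as idx 1
Step 2: w='' (idx 0), next='a' -> output (0, 'a'), add 'a' as idx 2
Step 3: w='c' (idx 1), next='c' -> output (1, 'c'), add 'cc' as idx 3
Step 4: w='a' (idx 2), next='a' -> output (2, 'a'), add 'aa' as idx 4
Step 5: w='c' (idx 1), next='a' -> output (1, 'a'), add 'ca' as idx 5
Step 6: w='ca' (idx 5), next='a' -> output (5, 'a'), add 'caa' as idx 6
Step 7: w='aa' (idx 4), end of input -> output (4, '')


Encoded: [(0, 'c'), (0, 'a'), (1, 'c'), (2, 'a'), (1, 'a'), (5, 'a'), (4, '')]


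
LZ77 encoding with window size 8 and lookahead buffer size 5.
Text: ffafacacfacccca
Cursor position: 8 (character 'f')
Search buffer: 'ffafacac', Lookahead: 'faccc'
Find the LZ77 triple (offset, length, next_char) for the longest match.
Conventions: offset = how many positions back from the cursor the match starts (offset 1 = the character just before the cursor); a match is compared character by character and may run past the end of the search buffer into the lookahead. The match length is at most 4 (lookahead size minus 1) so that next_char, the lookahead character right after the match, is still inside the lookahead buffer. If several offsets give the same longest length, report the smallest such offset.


Try each offset into the search buffer:
  offset=1 (pos 7, char 'c'): match length 0
  offset=2 (pos 6, char 'a'): match length 0
  offset=3 (pos 5, char 'c'): match length 0
  offset=4 (pos 4, char 'a'): match length 0
  offset=5 (pos 3, char 'f'): match length 3
  offset=6 (pos 2, char 'a'): match length 0
  offset=7 (pos 1, char 'f'): match length 2
  offset=8 (pos 0, char 'f'): match length 1
Longest match has length 3 at offset 5.
next_char = character at position 8 + 3 = 11 -> 'c'

Best match: offset=5, length=3 (matching 'fac' starting at position 3)
LZ77 triple: (5, 3, 'c')


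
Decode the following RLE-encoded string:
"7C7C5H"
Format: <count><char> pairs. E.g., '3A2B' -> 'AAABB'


Expanding each <count><char> pair:
  7C -> 'CCCCCCC'
  7C -> 'CCCCCCC'
  5H -> 'HHHHH'

Decoded = CCCCCCCCCCCCCCHHHHH


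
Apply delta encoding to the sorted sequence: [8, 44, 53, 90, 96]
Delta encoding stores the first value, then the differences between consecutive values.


First value: 8
Deltas:
  44 - 8 = 36
  53 - 44 = 9
  90 - 53 = 37
  96 - 90 = 6


Delta encoded: [8, 36, 9, 37, 6]


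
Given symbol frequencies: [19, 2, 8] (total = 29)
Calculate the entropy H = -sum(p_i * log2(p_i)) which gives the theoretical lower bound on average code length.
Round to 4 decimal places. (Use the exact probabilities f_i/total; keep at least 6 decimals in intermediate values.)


Per-symbol terms -p_i * log2(p_i) with p_i = f_i/29:
  p = 19/29 = 0.655172: log2(p) = -0.610053, -p*log2(p) = 0.399690
  p = 2/29 = 0.068966: log2(p) = -3.857981, -p*log2(p) = 0.266068
  p = 8/29 = 0.275862: log2(p) = -1.857981, -p*log2(p) = 0.512546
H = 0.399690 + 0.266068 + 0.512546 = 1.178304

H = 1.1783 bits/symbol


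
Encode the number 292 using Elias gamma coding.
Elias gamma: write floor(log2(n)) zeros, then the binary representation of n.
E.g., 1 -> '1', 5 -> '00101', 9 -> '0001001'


num_bits = floor(log2(292)) + 1 = 9
leading_zeros = num_bits - 1 = 8
binary(292) = 100100100

Elias gamma(292) = '00000000' + '100100100' = 00000000100100100 (17 bits)


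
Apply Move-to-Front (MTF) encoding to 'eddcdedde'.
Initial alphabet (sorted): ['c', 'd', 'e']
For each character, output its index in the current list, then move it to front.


MTF encoding:
'e': index 2 in ['c', 'd', 'e'] -> ['e', 'c', 'd']
'd': index 2 in ['e', 'c', 'd'] -> ['d', 'e', 'c']
'd': index 0 in ['d', 'e', 'c'] -> ['d', 'e', 'c']
'c': index 2 in ['d', 'e', 'c'] -> ['c', 'd', 'e']
'd': index 1 in ['c', 'd', 'e'] -> ['d', 'c', 'e']
'e': index 2 in ['d', 'c', 'e'] -> ['e', 'd', 'c']
'd': index 1 in ['e', 'd', 'c'] -> ['d', 'e', 'c']
'd': index 0 in ['d', 'e', 'c'] -> ['d', 'e', 'c']
'e': index 1 in ['d', 'e', 'c'] -> ['e', 'd', 'c']


Output: [2, 2, 0, 2, 1, 2, 1, 0, 1]


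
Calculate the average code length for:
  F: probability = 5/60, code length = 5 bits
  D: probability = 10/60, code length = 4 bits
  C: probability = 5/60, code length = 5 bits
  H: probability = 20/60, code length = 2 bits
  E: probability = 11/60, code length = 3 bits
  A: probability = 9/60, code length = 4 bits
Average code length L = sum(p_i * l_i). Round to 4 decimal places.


Weighted contributions p_i * l_i:
  F: (5/60) * 5 = 25/60
  D: (10/60) * 4 = 40/60
  C: (5/60) * 5 = 25/60
  H: (20/60) * 2 = 40/60
  E: (11/60) * 3 = 33/60
  A: (9/60) * 4 = 36/60
Sum = (25 + 40 + 25 + 40 + 33 + 36)/60 = 199/60

L = 199/60 = 3.3167 bits/symbol


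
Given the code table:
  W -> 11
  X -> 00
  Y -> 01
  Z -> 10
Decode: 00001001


Decoding:
00 -> X
00 -> X
10 -> Z
01 -> Y


Result: XXZY


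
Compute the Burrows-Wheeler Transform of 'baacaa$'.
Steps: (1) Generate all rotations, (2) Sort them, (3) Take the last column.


Rotations (sorted):
  0: $baacaa -> last char: a
  1: a$baaca -> last char: a
  2: aa$baac -> last char: c
  3: aacaa$b -> last char: b
  4: acaa$ba -> last char: a
  5: baacaa$ -> last char: $
  6: caa$baa -> last char: a


BWT = aacba$a


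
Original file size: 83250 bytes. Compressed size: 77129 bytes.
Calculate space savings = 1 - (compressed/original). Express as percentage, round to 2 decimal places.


ratio = compressed/original = 77129/83250 = 0.926474
savings = 1 - ratio = 1 - 0.926474 = 0.073526
as a percentage: 0.073526 * 100 = 7.35%

Space savings = 1 - 77129/83250 = 7.35%


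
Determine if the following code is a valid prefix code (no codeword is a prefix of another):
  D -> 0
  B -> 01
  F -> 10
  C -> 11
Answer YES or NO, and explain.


Checking each pair (does one codeword prefix another?):
  D='0' vs B='01': prefix -- VIOLATION

NO -- this is NOT a valid prefix code. D (0) is a prefix of B (01).


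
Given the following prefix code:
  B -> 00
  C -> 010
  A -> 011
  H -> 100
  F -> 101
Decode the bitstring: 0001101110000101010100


Decoding step by step:
Bits 00 -> B
Bits 011 -> A
Bits 011 -> A
Bits 100 -> H
Bits 00 -> B
Bits 101 -> F
Bits 010 -> C
Bits 100 -> H


Decoded message: BAAHBFCH


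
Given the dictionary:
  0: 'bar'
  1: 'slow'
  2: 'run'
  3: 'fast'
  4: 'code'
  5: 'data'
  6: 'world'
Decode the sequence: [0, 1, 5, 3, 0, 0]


Look up each index in the dictionary:
  0 -> 'bar'
  1 -> 'slow'
  5 -> 'data'
  3 -> 'fast'
  0 -> 'bar'
  0 -> 'bar'

Decoded: "bar slow data fast bar bar"


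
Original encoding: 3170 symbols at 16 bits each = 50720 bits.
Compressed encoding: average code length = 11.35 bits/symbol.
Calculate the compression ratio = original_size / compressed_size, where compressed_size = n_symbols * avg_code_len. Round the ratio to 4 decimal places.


original_size = n_symbols * orig_bits = 3170 * 16 = 50720 bits
compressed_size = n_symbols * avg_code_len = 3170 * 11.35 = 35979.5 bits
ratio = original_size / compressed_size = 50720 / 35979.5 = 1.4097

Compression ratio = 1.4097


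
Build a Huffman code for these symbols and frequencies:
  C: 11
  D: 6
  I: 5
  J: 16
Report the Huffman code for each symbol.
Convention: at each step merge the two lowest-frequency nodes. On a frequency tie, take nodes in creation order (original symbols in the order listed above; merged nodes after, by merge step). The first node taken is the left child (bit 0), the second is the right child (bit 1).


Huffman tree construction:
Step 1: Merge I(5) + D(6) = 11
Step 2: Merge C(11) + (I+D)(11) = 22
Step 3: Merge J(16) + (C+(I+D))(22) = 38
Read each symbol's code off the tree from the root (left child = 0, right child = 1).

Codes:
  C: 10 (length 2)
  D: 111 (length 3)
  I: 110 (length 3)
  J: 0 (length 1)
Average code length: 71/38 = 1.8684 bits/symbol


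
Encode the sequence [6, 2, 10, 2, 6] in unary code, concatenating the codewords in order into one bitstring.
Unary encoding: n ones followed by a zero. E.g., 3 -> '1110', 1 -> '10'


Encode each number as n ones followed by a terminating 0:
  6 -> 1111110 (7 bits)
  2 -> 110 (3 bits)
  10 -> 11111111110 (11 bits)
  2 -> 110 (3 bits)
  6 -> 1111110 (7 bits)
Total length = 7 + 3 + 11 + 3 + 7 = 31 bits.

Unary([6, 2, 10, 2, 6]) = 1111110110111111111101101111110 (31 bits)


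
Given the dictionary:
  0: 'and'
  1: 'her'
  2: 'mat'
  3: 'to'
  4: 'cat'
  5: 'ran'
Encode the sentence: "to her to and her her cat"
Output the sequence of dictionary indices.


Look up each word in the dictionary:
  'to' -> 3
  'her' -> 1
  'to' -> 3
  'and' -> 0
  'her' -> 1
  'her' -> 1
  'cat' -> 4

Encoded: [3, 1, 3, 0, 1, 1, 4]


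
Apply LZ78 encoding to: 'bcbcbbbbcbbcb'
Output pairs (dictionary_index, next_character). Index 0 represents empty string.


LZ78 encoding steps:
Dictionary: {0: ''}
Step 1: w='' (idx 0), next='b' -> output (0, 'b'), add 'b' as idx 1
Step 2: w='' (idx 0), next='c' -> output (0, 'c'), add 'c' as idx 2
Step 3: w='b' (idx 1), next='c' -> output (1, 'c'), add 'bc' as idx 3
Step 4: w='b' (idx 1), next='b' -> output (1, 'b'), add 'bb' as idx 4
Step 5: w='bb' (idx 4), next='c' -> output (4, 'c'), add 'bbc' as idx 5
Step 6: w='bbc' (idx 5), next='b' -> output (5, 'b'), add 'bbcb' as idx 6


Encoded: [(0, 'b'), (0, 'c'), (1, 'c'), (1, 'b'), (4, 'c'), (5, 'b')]
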